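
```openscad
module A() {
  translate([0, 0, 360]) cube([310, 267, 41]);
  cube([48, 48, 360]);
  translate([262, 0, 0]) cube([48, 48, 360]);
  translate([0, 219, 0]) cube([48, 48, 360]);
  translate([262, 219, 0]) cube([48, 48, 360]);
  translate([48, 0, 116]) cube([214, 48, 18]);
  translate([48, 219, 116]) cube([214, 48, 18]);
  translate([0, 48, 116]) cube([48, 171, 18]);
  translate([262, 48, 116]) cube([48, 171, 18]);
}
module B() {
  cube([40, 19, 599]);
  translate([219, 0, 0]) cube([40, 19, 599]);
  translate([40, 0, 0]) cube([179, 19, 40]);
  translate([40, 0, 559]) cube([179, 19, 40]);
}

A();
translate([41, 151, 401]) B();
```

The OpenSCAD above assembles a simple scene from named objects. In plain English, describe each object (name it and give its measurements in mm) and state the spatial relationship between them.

A is a four-legged stool. The seat is 310×267 mm, 41 mm thick, top at z = 401 mm. It stands on four square legs, each 48×48 mm in cross-section, from z = 0 to the seat underside, each flush with a corner of the seat. Four stretchers, 48 mm wide and 18 mm tall, connect adjacent legs with their undersides at z = 116 mm, each running between the inner faces of the legs it joins and aligned with the legs' outer faces on the other axis.

B is a picture frame with a 179×519 mm rectangular opening (x by z) and a uniform 40 mm border on every side. Frame depth is 19 mm along y. It is built from two vertical stiles running the full outside height and two horizontal rails spanning the gap between the stiles.

The picture frame is on top of the stool.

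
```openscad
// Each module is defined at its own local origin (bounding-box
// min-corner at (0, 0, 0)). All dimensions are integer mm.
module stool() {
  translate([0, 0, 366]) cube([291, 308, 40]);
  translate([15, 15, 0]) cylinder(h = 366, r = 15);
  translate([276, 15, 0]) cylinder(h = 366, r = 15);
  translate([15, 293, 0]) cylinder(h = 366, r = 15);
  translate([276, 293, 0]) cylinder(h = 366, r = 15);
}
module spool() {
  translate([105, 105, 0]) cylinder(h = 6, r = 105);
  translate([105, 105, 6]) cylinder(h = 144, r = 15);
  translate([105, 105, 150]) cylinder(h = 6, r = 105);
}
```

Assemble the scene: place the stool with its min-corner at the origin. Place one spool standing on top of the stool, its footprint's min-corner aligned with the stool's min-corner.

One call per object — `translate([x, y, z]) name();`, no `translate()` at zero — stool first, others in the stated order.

stool();
translate([0, 0, 406]) spool();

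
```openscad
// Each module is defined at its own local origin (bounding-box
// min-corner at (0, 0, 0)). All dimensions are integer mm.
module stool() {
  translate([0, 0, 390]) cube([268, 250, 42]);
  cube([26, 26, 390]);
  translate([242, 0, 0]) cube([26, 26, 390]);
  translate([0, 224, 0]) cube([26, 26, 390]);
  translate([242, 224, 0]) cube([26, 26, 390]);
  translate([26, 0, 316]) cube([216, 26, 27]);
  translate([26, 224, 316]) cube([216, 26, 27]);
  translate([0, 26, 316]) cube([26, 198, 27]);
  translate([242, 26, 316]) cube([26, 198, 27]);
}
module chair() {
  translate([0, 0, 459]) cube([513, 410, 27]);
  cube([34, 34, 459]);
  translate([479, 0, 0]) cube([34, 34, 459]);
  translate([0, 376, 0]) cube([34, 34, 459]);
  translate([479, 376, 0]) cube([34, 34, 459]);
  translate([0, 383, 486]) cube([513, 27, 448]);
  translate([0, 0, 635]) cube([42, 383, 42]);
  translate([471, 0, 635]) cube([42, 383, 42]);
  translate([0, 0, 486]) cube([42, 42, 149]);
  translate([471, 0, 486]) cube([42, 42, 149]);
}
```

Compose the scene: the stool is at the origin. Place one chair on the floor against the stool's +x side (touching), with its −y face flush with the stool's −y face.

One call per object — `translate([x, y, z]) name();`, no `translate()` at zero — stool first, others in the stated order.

stool();
translate([268, 0, 0]) chair();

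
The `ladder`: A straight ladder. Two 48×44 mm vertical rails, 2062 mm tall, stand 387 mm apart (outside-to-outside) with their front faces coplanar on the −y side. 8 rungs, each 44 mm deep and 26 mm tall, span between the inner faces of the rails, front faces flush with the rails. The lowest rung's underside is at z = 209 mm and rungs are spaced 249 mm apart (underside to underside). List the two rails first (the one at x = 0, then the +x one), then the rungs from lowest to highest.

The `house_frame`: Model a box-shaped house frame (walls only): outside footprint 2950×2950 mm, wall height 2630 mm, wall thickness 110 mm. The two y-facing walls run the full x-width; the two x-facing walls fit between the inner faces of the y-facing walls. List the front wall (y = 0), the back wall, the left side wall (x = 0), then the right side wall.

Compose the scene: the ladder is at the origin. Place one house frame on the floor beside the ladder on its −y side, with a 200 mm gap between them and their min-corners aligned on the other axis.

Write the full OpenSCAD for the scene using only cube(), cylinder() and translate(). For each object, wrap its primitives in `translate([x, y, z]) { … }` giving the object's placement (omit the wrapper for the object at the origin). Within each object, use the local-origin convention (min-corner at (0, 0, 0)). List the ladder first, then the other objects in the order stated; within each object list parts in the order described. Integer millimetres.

cube([48, 44, 2062]);
translate([339, 0, 0]) cube([48, 44, 2062]);
translate([48, 0, 209]) cube([291, 44, 26]);
translate([48, 0, 458]) cube([291, 44, 26]);
translate([48, 0, 707]) cube([291, 44, 26]);
translate([48, 0, 956]) cube([291, 44, 26]);
translate([48, 0, 1205]) cube([291, 44, 26]);
translate([48, 0, 1454]) cube([291, 44, 26]);
translate([48, 0, 1703]) cube([291, 44, 26]);
translate([48, 0, 1952]) cube([291, 44, 26]);
translate([0, -3150, 0]) {
  cube([2950, 110, 2630]);
  translate([0, 2840, 0]) cube([2950, 110, 2630]);
  translate([0, 110, 0]) cube([110, 2730, 2630]);
  translate([2840, 110, 0]) cube([110, 2730, 2630]);
}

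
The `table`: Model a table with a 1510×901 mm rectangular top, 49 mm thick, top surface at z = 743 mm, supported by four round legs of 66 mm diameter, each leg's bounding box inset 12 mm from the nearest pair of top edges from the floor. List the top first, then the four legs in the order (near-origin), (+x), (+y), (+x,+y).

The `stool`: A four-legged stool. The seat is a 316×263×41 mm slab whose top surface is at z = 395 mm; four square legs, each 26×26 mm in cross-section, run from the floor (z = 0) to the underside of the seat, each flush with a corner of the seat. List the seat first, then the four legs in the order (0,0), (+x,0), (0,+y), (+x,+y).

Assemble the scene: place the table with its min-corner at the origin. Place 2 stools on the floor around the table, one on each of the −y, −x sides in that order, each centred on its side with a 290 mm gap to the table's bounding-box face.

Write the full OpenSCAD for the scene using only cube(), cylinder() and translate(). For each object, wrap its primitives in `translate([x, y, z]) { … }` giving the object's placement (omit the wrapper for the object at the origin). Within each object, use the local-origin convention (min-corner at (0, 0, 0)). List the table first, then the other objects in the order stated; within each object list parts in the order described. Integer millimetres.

translate([0, 0, 694]) cube([1510, 901, 49]);
translate([45, 45, 0]) cylinder(h = 694, r = 33);
translate([1465, 45, 0]) cylinder(h = 694, r = 33);
translate([45, 856, 0]) cylinder(h = 694, r = 33);
translate([1465, 856, 0]) cylinder(h = 694, r = 33);
translate([597, -553, 0]) {
  translate([0, 0, 354]) cube([316, 263, 41]);
  cube([26, 26, 354]);
  translate([290, 0, 0]) cube([26, 26, 354]);
  translate([0, 237, 0]) cube([26, 26, 354]);
  translate([290, 237, 0]) cube([26, 26, 354]);
}
translate([-606, 319, 0]) {
  translate([0, 0, 354]) cube([316, 263, 41]);
  cube([26, 26, 354]);
  translate([290, 0, 0]) cube([26, 26, 354]);
  translate([0, 237, 0]) cube([26, 26, 354]);
  translate([290, 237, 0]) cube([26, 26, 354]);
}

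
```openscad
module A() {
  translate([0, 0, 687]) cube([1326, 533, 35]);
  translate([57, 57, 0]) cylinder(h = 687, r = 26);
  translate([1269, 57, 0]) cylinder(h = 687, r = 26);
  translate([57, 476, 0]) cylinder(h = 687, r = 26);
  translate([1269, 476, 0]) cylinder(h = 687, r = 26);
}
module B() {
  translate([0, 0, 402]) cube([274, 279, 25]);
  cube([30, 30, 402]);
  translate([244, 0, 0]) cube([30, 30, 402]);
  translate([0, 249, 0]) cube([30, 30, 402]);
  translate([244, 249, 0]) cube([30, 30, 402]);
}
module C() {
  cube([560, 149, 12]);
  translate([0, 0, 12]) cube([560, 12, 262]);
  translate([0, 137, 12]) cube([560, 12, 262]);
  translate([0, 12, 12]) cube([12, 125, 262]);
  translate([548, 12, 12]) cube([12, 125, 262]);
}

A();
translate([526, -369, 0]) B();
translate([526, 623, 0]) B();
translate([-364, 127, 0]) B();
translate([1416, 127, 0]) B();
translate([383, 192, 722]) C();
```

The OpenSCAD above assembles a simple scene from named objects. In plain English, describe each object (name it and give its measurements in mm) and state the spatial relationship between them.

A is a rectangular dining table. The top is 1326×533×35 mm with its upper surface at z = 722 mm. It stands on four round legs of 52 mm diameter, each leg's bounding box inset 31 mm from the nearest pair of top edges, running from the floor to the underside of the top.

B is a four-legged stool. The seat is 274×279 mm, 25 mm thick, top at z = 427 mm. It stands on four square legs, each 30×30 mm in cross-section, from z = 0 to the seat underside, each flush with a corner of the seat.

C is an open storage box with external size 560×149×274 mm and wall thickness 12 mm (the base is also 12 mm thick). The base covers the whole footprint; the four walls stand on the base, with the y-facing walls full-width and the x-facing walls fitting between their inner faces.

Four stools sit around the table at the −y, +y, −x, +x sides. The open box is on top of the table, centred.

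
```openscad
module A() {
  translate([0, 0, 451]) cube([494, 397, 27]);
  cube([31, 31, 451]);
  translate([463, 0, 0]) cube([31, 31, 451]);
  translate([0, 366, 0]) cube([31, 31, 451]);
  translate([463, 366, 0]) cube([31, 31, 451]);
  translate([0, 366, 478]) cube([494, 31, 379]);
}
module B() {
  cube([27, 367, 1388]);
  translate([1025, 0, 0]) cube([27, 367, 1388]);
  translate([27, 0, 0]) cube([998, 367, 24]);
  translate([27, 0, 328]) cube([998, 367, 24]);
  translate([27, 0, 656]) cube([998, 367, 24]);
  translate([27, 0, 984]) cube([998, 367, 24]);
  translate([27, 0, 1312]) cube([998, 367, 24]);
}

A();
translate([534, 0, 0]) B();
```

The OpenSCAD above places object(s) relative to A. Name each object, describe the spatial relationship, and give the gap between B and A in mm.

The bookshelf's nearest face is 40 mm from the chair's +x face.

A is a chair. B is a bookshelf. The bookshelf is on the floor beside the chair on its +x side. The gap between the bookshelf and the chair is 40 mm.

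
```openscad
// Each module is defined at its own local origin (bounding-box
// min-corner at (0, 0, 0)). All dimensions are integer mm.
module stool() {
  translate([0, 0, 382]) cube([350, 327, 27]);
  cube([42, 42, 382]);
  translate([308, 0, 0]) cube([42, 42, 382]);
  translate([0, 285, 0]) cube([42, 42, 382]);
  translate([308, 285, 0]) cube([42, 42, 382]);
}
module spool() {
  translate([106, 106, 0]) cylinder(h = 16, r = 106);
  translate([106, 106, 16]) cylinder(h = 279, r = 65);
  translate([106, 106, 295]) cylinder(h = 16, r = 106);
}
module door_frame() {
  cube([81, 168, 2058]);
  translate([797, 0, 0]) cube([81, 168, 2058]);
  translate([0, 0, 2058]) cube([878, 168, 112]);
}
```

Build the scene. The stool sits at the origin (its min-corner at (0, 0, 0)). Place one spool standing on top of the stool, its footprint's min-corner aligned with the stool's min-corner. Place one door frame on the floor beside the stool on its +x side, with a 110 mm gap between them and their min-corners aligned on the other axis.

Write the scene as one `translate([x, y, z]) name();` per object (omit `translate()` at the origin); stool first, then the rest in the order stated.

stool();
translate([0, 0, 409]) spool();
translate([460, 0, 0]) door_frame();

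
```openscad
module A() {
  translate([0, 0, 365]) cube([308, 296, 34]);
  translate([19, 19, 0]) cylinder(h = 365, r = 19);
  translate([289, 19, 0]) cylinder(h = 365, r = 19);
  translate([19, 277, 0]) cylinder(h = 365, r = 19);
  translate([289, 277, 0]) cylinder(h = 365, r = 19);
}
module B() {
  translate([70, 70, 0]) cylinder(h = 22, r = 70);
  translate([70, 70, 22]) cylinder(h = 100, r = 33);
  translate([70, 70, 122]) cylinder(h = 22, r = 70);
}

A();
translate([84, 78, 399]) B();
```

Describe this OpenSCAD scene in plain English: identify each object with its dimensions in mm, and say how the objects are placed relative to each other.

A is a simple wooden stool: a rectangular seat 308 mm (x) by 296 mm (y), 34 mm thick, top face at z = 399 mm, on four round legs, each 38 mm in diameter. The legs rest on z = 0, each leg's axis is inset half a diameter from the nearest pair of seat edges (so the leg's bounding box is flush with the corner).

B is a spool: two coaxial disc flanges of radius 70 mm and thickness 22 mm, joined by a core cylinder of radius 33 mm and height 100 mm. The lower flange rests on z = 0 and the three cylinders share a vertical axis.

The spool is on top of the stool, centred.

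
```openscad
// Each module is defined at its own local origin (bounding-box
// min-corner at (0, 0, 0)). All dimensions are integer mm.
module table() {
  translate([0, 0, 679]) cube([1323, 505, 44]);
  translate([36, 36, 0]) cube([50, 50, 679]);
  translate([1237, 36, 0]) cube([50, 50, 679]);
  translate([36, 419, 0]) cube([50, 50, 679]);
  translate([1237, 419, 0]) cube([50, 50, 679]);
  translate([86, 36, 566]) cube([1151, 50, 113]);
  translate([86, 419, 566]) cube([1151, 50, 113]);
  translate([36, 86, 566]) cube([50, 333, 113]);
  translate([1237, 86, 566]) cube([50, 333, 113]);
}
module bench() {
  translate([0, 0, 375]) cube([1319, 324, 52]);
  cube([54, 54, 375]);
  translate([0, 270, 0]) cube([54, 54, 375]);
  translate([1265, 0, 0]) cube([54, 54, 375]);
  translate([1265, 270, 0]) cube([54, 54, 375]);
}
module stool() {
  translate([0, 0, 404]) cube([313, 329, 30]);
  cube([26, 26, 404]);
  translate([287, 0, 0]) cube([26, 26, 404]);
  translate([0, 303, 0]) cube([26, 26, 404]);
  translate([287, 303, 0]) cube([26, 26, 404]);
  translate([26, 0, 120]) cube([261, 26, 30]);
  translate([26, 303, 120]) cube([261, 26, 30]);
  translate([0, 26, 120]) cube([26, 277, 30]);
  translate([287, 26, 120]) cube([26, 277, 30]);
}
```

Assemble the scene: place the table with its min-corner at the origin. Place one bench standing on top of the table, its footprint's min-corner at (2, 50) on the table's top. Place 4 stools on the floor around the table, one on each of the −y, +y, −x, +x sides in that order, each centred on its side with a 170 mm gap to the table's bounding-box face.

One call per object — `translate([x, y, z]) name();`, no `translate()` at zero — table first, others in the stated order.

table();
translate([2, 50, 723]) bench();
translate([505, -499, 0]) stool();
translate([505, 675, 0]) stool();
translate([-483, 88, 0]) stool();
translate([1493, 88, 0]) stool();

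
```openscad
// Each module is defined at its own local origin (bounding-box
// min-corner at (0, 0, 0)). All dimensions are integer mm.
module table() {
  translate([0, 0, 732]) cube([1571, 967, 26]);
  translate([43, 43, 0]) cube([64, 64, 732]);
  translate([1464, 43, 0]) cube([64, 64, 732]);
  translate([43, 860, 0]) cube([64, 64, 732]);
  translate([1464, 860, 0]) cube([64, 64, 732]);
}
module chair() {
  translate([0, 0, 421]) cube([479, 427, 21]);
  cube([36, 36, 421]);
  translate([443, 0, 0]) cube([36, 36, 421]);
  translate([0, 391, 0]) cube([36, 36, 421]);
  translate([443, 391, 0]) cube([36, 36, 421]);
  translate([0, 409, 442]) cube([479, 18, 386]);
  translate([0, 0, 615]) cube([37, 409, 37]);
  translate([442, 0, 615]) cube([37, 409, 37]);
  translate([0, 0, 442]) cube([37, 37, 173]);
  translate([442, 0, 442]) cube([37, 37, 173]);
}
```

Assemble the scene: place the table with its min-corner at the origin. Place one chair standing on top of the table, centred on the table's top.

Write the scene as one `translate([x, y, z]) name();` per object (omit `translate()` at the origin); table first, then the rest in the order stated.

table();
translate([546, 270, 758]) chair();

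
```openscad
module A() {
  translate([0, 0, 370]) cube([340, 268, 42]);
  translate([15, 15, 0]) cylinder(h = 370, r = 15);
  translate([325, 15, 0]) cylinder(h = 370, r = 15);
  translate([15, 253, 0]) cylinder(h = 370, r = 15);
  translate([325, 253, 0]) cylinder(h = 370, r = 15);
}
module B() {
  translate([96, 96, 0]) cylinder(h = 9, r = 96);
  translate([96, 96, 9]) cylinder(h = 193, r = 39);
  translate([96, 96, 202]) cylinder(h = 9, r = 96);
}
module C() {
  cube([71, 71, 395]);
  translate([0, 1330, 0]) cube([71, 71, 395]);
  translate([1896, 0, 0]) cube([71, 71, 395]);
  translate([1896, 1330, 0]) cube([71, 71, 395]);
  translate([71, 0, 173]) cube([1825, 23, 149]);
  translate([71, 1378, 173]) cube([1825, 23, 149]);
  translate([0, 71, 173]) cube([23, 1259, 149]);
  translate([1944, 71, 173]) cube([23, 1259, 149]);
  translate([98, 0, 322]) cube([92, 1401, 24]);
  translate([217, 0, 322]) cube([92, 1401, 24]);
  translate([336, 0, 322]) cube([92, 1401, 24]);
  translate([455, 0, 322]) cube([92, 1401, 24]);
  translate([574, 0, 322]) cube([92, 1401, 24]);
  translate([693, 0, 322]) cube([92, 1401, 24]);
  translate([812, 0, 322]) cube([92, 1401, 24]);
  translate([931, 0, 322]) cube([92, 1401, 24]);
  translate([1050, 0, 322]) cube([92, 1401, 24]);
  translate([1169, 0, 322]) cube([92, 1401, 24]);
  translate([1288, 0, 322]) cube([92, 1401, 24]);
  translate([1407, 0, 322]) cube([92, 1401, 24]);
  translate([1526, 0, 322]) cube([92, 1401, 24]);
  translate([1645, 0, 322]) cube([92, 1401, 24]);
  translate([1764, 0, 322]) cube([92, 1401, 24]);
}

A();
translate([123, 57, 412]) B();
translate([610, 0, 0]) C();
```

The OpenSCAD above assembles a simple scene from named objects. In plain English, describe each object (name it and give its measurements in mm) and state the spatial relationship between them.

A is a four-legged stool. The seat is a 340×268×42 mm slab whose top surface is at z = 412 mm; four round legs, each 30 mm in diameter, run from the floor (z = 0) to the underside of the seat, each leg's axis is inset half a diameter from the nearest pair of seat edges (so the leg's bounding box is flush with the corner).

B is a spool: two coaxial disc flanges of radius 96 mm and thickness 9 mm, joined by a core cylinder of radius 39 mm and height 193 mm. The lower flange rests on z = 0 and the three cylinders share a vertical axis.

C is a bed frame 1967 mm long (x) by 1401 mm wide (y). Four 71×71 mm corner posts, 395 mm tall, at the corners of the footprint. Four rails of 23 mm thickness and 149 mm height run between adjacent posts with their undersides at z = 173 mm, their outer faces flush with the outside of the frame (the two x-running rails run between the posts' inner faces; the two y-running rails run between the posts' inner faces). 15 slats, each 92 mm wide (x) and 24 mm thick, lie across the top of the two x-running rails, running the full 1401 mm width of the frame in y; the slats are evenly spaced along x between the inner faces of the end posts with equal gaps (rounded down to the nearest mm) at the −x end and between each pair — any rounding remainder accumulates at the +x end.

The spool is on top of the stool. The bed frame is on the floor beside the stool on its +x side.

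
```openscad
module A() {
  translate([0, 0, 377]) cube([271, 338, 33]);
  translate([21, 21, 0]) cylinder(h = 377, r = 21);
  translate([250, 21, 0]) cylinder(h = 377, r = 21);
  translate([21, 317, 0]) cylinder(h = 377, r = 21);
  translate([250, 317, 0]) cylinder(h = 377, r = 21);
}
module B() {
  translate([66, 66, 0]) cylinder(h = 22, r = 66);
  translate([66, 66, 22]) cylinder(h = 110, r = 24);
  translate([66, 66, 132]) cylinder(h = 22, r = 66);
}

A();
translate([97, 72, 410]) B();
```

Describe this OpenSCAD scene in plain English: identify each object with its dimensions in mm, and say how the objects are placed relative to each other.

A is a four-legged stool. The seat is 271×338 mm, 33 mm thick, top at z = 410 mm. It stands on four round legs, each 42 mm in diameter, from z = 0 to the seat underside, each leg's axis is inset half a diameter from the nearest pair of seat edges (so the leg's bounding box is flush with the corner).

B is a spool: two coaxial disc flanges of radius 66 mm and thickness 22 mm, joined by a core cylinder of radius 24 mm and height 110 mm. The lower flange rests on z = 0 and the three cylinders share a vertical axis.

The spool is on top of the stool.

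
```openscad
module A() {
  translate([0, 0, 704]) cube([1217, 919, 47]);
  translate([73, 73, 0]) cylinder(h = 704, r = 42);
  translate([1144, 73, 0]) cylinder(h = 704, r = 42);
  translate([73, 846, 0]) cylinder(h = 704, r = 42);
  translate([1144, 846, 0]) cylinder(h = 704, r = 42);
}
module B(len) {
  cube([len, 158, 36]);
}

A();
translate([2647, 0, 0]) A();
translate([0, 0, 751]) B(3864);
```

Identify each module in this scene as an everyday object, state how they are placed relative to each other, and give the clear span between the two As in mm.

Second table starts at x = 2647; first ends at x = 1217; clear span = 2647 − 1217 = 1430 mm.

A is a table. B is a beam. A beam spans the tops of two tables. The clear span between the two tables is 1430 mm.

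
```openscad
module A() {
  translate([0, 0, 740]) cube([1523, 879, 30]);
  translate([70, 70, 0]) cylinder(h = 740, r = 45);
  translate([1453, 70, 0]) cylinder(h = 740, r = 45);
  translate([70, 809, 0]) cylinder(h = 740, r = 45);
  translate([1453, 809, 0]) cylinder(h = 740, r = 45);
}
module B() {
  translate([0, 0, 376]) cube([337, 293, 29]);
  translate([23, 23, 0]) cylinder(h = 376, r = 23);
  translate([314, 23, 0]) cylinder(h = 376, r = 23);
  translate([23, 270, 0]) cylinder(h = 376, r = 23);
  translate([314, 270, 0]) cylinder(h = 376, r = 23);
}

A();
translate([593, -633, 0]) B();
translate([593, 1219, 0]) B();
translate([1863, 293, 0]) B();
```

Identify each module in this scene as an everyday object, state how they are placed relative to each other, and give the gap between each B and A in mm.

A is a table. B is a stool. Three stools sit around the table at the −y, +y, +x sides. The gap between each stool and the table is 340 mm.

Each stool's nearest face is 340 mm from the table's bounding box.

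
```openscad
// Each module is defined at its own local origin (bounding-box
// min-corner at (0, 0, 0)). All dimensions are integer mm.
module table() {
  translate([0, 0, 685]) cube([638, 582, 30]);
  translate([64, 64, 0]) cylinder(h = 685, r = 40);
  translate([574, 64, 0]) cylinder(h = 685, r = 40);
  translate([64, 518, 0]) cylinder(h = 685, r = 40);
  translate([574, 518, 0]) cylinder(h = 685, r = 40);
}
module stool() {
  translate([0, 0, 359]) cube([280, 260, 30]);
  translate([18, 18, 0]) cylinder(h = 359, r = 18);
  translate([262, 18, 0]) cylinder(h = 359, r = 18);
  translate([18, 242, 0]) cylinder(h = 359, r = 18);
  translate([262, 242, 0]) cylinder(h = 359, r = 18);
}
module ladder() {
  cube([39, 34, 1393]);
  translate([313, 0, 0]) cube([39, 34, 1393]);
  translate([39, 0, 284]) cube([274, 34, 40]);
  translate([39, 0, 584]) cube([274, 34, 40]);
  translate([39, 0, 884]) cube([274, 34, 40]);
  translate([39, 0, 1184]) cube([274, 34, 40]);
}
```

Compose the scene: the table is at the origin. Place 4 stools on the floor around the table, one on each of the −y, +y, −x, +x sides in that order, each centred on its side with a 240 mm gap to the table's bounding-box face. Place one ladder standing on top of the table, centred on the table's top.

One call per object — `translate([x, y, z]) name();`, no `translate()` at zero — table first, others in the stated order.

table();
translate([179, -500, 0]) stool();
translate([179, 822, 0]) stool();
translate([-520, 161, 0]) stool();
translate([878, 161, 0]) stool();
translate([143, 274, 715]) ladder();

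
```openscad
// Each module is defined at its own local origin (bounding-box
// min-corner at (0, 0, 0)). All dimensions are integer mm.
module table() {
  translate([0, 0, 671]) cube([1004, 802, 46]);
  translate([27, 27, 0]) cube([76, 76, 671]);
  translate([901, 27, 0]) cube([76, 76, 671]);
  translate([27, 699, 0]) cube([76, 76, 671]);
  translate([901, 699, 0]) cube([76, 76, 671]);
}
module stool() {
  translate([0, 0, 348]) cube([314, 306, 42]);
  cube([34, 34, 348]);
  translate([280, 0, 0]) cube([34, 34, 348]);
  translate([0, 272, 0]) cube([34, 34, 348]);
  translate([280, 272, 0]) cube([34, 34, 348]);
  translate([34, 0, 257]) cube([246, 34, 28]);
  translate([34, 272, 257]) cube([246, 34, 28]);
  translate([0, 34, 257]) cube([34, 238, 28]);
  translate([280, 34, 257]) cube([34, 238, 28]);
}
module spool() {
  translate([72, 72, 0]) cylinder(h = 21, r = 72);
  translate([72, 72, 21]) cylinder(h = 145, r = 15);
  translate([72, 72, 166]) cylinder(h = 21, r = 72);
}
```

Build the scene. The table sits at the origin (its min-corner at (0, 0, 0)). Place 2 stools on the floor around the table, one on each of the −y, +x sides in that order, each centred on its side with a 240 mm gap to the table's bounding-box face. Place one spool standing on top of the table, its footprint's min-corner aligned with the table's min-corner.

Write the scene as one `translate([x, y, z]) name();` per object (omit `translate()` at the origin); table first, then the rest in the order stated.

table();
translate([345, -546, 0]) stool();
translate([1244, 248, 0]) stool();
translate([0, 0, 717]) spool();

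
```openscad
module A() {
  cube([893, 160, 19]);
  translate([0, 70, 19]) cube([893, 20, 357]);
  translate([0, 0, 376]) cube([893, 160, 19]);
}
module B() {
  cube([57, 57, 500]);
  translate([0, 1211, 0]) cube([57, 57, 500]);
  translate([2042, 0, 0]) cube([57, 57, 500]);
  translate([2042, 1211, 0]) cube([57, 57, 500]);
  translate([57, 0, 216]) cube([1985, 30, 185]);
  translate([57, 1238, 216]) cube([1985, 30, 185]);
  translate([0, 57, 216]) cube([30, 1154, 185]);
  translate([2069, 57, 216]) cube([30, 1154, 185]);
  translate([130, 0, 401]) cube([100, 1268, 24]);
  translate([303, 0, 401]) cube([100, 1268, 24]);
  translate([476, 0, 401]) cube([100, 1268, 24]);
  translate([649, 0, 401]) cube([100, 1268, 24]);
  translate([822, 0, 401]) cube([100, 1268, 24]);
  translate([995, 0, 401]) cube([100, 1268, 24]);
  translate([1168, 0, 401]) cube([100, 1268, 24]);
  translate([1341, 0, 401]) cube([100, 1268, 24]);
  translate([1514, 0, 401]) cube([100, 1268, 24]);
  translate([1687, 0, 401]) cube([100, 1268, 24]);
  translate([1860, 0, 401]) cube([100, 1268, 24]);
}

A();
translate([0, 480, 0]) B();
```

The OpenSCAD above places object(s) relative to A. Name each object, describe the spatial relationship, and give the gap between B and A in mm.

The bed frame's nearest face is 320 mm from the I-beam's +y face.

A is an I-beam. B is a bed frame. The bed frame is on the floor beside the I-beam on its +y side. The gap between the bed frame and the I-beam is 320 mm.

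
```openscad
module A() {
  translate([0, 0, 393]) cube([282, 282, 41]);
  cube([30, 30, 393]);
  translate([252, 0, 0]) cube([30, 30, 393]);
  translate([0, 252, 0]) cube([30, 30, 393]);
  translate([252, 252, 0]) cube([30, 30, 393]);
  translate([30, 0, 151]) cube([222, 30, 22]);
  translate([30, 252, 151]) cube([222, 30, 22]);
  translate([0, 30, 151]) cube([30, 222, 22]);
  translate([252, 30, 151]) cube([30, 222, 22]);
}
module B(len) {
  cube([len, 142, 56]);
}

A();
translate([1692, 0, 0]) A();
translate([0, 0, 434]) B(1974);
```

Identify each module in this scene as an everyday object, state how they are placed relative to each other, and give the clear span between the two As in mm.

Second stool starts at x = 1692; first ends at x = 282; clear span = 1692 − 282 = 1410 mm.

A is a stool. B is a beam. A beam spans the tops of two stools. The clear span between the two stools is 1410 mm.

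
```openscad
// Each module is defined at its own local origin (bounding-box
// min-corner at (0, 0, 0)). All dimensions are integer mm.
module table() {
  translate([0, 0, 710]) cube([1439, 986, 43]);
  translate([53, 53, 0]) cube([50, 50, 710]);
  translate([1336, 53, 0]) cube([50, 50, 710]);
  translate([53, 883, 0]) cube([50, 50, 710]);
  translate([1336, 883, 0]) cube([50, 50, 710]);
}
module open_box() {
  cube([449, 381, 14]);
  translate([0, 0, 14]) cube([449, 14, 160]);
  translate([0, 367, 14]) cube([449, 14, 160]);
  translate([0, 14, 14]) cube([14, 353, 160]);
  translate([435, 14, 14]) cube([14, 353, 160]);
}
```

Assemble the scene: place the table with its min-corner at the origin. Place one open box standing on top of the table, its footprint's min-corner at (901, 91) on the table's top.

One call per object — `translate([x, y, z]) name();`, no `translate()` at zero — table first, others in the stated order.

table();
translate([901, 91, 753]) open_box();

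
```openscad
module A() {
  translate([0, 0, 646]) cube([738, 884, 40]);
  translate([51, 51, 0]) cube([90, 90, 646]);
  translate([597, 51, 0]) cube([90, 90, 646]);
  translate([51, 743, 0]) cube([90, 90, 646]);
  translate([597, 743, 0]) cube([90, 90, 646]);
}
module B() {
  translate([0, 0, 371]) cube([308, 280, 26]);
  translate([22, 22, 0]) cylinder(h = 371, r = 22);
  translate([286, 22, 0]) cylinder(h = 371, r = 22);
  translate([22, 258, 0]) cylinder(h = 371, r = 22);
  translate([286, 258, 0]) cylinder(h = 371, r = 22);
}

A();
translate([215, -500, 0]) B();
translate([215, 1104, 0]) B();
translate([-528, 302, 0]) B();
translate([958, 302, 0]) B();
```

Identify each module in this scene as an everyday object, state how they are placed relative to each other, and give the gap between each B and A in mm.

Each stool's nearest face is 220 mm from the table's bounding box.

A is a table. B is a stool. Four stools sit around the table at the −y, +y, −x, +x sides. The gap between each stool and the table is 220 mm.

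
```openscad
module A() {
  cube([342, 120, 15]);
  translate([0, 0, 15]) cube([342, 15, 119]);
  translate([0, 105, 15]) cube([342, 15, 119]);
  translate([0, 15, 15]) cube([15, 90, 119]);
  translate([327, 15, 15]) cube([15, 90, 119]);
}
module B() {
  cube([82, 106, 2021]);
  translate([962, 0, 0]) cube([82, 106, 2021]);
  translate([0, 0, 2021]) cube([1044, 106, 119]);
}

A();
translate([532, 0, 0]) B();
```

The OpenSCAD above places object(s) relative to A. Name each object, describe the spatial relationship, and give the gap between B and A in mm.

A is an open box. B is a door frame. The door frame is on the floor beside the open box on its +x side. The gap between the door frame and the open box is 190 mm.

The door frame's nearest face is 190 mm from the open box's +x face.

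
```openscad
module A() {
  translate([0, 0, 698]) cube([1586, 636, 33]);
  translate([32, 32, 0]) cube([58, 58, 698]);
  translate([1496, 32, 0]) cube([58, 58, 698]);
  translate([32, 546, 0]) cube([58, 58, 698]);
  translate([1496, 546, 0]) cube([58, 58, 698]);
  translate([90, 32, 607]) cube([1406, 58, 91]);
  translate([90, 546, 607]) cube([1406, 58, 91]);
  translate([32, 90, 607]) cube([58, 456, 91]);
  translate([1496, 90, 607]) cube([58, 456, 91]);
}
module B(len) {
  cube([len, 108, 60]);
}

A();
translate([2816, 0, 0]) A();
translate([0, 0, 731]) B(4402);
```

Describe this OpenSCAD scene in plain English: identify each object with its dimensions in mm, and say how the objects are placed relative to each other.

A is a table with a 1586×636 mm rectangular top, 33 mm thick, top surface at z = 731 mm, supported by four 58×58 mm square legs, each inset 32 mm from the nearest pair of top edges, running from the floor. Four apron rails, 58 mm thick and 91 mm tall, run between adjacent legs with their top edges flush with the underside of the top and their outer faces flush with the legs' outer faces.

B is a rectangular beam 4402 mm long (x), 108 mm deep (y), 60 mm thick (z).

The beam spans the tops of two tables placed 1230 mm apart, resting at z = 731 mm.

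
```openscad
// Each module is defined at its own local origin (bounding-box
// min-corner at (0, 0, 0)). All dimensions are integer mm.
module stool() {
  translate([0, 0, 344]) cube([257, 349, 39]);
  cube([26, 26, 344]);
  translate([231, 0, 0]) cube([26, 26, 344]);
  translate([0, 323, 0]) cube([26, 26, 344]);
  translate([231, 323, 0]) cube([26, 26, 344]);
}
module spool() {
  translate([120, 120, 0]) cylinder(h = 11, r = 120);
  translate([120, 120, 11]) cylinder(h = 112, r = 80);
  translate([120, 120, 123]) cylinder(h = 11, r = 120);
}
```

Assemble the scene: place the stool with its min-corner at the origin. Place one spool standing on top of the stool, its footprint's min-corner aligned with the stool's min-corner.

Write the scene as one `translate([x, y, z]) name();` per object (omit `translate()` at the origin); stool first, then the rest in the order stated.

stool();
translate([0, 0, 383]) spool();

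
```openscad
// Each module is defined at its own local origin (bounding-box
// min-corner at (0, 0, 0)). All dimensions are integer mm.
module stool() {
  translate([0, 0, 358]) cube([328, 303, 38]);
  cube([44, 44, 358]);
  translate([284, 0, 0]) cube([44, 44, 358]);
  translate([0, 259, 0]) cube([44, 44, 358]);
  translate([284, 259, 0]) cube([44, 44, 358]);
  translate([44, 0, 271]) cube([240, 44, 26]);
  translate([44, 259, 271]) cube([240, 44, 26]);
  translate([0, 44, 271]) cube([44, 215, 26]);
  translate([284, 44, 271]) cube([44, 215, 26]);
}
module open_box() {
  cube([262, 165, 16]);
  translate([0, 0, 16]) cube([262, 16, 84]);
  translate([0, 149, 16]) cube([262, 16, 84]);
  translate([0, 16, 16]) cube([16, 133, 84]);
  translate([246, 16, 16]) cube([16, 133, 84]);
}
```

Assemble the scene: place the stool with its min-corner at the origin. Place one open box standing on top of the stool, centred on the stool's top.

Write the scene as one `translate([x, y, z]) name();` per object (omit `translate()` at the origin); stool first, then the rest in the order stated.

stool();
translate([33, 69, 396]) open_box();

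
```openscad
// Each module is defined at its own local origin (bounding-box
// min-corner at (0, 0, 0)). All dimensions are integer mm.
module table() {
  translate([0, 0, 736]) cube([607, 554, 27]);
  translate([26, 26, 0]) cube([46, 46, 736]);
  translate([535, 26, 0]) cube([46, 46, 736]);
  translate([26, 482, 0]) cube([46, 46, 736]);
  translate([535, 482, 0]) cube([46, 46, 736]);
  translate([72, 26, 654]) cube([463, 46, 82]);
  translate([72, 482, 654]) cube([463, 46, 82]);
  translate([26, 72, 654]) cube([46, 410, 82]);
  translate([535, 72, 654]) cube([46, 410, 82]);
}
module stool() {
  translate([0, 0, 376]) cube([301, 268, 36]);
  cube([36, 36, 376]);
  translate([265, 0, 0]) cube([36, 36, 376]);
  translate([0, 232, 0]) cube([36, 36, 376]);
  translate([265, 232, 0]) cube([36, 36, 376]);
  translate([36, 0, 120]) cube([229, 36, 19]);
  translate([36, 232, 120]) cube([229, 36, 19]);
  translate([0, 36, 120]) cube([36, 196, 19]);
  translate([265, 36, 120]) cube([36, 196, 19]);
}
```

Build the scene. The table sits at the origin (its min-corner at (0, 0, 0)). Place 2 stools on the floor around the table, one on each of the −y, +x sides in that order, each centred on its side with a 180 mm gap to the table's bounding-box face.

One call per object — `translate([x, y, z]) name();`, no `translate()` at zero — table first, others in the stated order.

table();
translate([153, -448, 0]) stool();
translate([787, 143, 0]) stool();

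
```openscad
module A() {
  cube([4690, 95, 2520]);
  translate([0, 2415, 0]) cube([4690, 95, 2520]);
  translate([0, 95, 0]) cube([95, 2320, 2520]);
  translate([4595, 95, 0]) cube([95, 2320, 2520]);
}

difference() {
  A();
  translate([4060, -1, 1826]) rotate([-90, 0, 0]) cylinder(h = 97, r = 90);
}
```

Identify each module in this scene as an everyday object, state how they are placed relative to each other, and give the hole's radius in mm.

A is a house frame. The house frame has a circular hole through its front wall. The hole's radius is 90 mm.

The subtracted cylinder has r = 90 mm.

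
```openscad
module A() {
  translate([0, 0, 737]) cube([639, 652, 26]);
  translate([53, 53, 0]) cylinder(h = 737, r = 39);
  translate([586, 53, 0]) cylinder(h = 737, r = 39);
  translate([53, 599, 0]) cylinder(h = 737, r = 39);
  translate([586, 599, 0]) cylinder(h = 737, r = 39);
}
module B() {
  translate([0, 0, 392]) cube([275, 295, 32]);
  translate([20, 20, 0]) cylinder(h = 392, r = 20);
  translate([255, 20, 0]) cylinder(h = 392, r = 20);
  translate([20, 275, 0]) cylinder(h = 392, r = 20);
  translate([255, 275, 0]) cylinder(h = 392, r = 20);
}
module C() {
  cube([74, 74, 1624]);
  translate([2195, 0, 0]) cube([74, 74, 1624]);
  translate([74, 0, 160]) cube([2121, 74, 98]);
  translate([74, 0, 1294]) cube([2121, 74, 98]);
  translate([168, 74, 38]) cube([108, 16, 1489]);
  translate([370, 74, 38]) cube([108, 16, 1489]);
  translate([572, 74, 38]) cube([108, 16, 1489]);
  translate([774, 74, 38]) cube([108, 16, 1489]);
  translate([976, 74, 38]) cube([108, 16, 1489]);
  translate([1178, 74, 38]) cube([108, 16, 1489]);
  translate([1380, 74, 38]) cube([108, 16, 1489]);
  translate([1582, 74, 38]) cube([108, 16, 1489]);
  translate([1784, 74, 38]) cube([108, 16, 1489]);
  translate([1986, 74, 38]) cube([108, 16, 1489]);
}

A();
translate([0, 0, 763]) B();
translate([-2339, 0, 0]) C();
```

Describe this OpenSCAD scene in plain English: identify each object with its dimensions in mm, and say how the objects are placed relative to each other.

A is a table with a 639×652 mm rectangular top, 26 mm thick, top surface at z = 763 mm, supported by four round legs of 78 mm diameter, each leg's bounding box inset 14 mm from the nearest pair of top edges, running from the floor.

B is a simple wooden stool: a rectangular seat 275 mm (x) by 295 mm (y), 32 mm thick, top face at z = 424 mm, on four round legs, each 40 mm in diameter. The legs rest on z = 0, each leg's axis is inset half a diameter from the nearest pair of seat edges (so the leg's bounding box is flush with the corner).

C is a fence section. Two 74×74 mm posts, 1624 mm tall, stand on the floor with a clear span of 2121 mm between their inner faces. Two horizontal rails of 74×98 mm section span the gap between the posts with their undersides at z = 160 mm and z = 1294 mm, flush with the posts' −y face. 10 pickets, each 108 mm wide, 16 mm thick and 1489 mm tall, are fixed to the +y face of the rails with their bottoms at z = 38 mm, evenly spaced across the span with equal gaps (rounded down to the nearest mm) at the −x end and between each pair — any rounding remainder accumulates at the +x end.

The stool is on top of the table. The fence section is on the floor beside the table on its −x side.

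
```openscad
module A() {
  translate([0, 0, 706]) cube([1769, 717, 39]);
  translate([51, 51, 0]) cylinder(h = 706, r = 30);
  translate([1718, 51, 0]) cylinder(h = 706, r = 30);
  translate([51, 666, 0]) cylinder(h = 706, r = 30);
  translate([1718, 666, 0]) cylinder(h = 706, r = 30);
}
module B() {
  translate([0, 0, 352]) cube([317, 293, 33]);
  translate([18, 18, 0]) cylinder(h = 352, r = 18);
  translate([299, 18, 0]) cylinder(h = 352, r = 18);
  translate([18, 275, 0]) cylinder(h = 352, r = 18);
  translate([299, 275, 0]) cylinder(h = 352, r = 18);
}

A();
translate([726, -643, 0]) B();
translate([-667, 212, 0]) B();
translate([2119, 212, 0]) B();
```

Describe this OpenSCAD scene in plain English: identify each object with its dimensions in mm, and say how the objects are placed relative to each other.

A is a table with a 1769×717 mm rectangular top, 39 mm thick, top surface at z = 745 mm, supported by four round legs of 60 mm diameter, each leg's bounding box inset 21 mm from the nearest pair of top edges, running from the floor.

B is a four-legged stool. The seat is 317×293 mm, 33 mm thick, top at z = 385 mm. It stands on four round legs, each 36 mm in diameter, from z = 0 to the seat underside, each leg's axis is inset half a diameter from the nearest pair of seat edges (so the leg's bounding box is flush with the corner).

Three stools sit around the table at the −y, −x, +x sides.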